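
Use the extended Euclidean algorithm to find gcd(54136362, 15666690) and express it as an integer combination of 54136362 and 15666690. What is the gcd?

Euclidean algorithm:
54136362 = 3·15666690 + 7136292
15666690 = 2·7136292 + 1394106
7136292 = 5·1394106 + 165762
1394106 = 8·165762 + 68010
165762 = 2·68010 + 29742
68010 = 2·29742 + 8526
29742 = 3·8526 + 4164
8526 = 2·4164 + 198
4164 = 21·198 + 6
198 = 33·6 + 0
gcd(54136362, 15666690) = 6.
Back-substituting:
6 = 4164 − 21·198
6 = −21·8526 + 43·4164
6 = 43·29742 − 150·8526
6 = −150·68010 + 343·29742
6 = 343·165762 − 836·68010
6 = −836·1394106 + 7031·165762
6 = 7031·7136292 − 35991·1394106
6 = −35991·15666690 + 79013·7136292
6 = 79013·54136362 − 273030·15666690
So 6 = (79013)·54136362 + (-273030)·15666690.

6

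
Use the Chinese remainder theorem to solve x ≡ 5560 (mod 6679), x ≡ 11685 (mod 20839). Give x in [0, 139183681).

Write x = 5560 + 6679·k. Then 6679·k ≡ 11685 − 5560 ≡ 6125 (mod 20839).
Need 6679⁻¹ mod 20839. Extended Euclid on (20839, 6679):
20839 = 3*6679 + 802
6679 = 8*802 + 263
802 = 3*263 + 13
263 = 20*13 + 3
13 = 4*3 + 1
3 = 3*1 + 0
Back-substitute:
1 = 13 − 4·3
1 = −4·263 + 81·13
1 = 81·802 − 247·263
1 = −247·6679 + 2057·802
1 = 2057·20839 − 6418·6679
6679⁻¹ ≡ 14421 (mod 20839), so k ≡ 14421·6125 ≡ 12943 (mod 20839).
x = 5560 + 6679·12943 = 86451857.

86451857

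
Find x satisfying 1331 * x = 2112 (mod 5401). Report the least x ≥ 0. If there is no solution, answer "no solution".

241

First find gcd(1331, 5401):
5401 = 4·1331 + 77
1331 = 17·77 + 22
77 = 3·22 + 11
22 = 2·11 + 0
gcd = 11 and 11 | 2112, so solutions exist. Divide through by 11: 121x ≡ 192 (mod 491).
Now find 121⁻¹ mod 491:
491 = 4·121 + 7
121 = 17·7 + 2
7 = 3·2 + 1
2 = 2·1 + 0
Back-substitute:
1 = 7 − 3·2
1 = −3·121 + 52·7
1 = 52·491 − 211·121
So 121·(-211) ≡ 1 (mod 491), i.e. 121⁻¹ ≡ 280.
Then x ≡ 280·192 ≡ 241 (mod 491); the smallest non-negative solution is x = 241.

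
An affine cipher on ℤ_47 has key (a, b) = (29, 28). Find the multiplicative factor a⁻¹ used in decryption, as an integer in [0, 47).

Apply the Euclidean algorithm to 47 and 29:
47 = 1·29 + 18
29 = 1·18 + 11
18 = 1·11 + 7
11 = 1·7 + 4
7 = 1·4 + 3
4 = 1·3 + 1
3 = 3·1 + 0
gcd = 1, so the inverse exists. Back-substitute:
1 = 4 − 3
1 = −7 + 2·4
1 = 2·11 − 3·7
1 = −3·18 + 5·11
1 = 5·29 − 8·18
1 = −8·47 + 13·29
So 29·13 ≡ 1 (mod 47).

13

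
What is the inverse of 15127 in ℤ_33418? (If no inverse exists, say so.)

no inverse exists

Euclidean algorithm on 33418, 15127:
33418 = 2*15127 + 3164
15127 = 4*3164 + 2471
3164 = 1*2471 + 693
2471 = 3*693 + 392
693 = 1*392 + 301
392 = 1*301 + 91
301 = 3*91 + 28
91 = 3*28 + 7
28 = 4*7 + 0
gcd(15127, 33418) = 7 ≠ 1, so 15127 has no multiplicative inverse modulo 33418.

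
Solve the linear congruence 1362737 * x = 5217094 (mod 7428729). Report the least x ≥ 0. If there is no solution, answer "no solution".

First find gcd(1362737, 7428729):
7428729 = 5×1362737 + 615044
1362737 = 2×615044 + 132649
615044 = 4×132649 + 84448
132649 = 1×84448 + 48201
84448 = 1×48201 + 36247
48201 = 1×36247 + 11954
36247 = 3×11954 + 385
11954 = 31×385 + 19
385 = 20×19 + 5
19 = 3×5 + 4
5 = 1×4 + 1
4 = 4×1 + 0
gcd = 1, so a unique solution mod 7428729 exists.
Back-substitute for the Bézout coefficients:
1 = 5 − 4
1 = −19 + 4·5
1 = 4·385 − 81·19
1 = −81·11954 + 2515·385
1 = 2515·36247 − 7626·11954
1 = −7626·48201 + 10141·36247
1 = 10141·84448 − 17767·48201
1 = −17767·132649 + 27908·84448
1 = 27908·615044 − 129399·132649
1 = −129399·1362737 + 286706·615044
1 = 286706·7428729 − 1562929·1362737
So 1362737·(-1562929) ≡ 1 (mod 7428729), giving 1362737⁻¹ ≡ 5865800.
x ≡ 1362737⁻¹·5217094 ≡ 5865800·5217094 ≡ 3731570 (mod 7428729).

3731570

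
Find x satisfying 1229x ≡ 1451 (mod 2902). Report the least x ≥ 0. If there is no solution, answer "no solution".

1451

First find gcd(1229, 2902):
2902 = 2*1229 + 444
1229 = 2*444 + 341
444 = 1*341 + 103
341 = 3*103 + 32
103 = 3*32 + 7
32 = 4*7 + 4
7 = 1*4 + 3
4 = 1*3 + 1
3 = 3*1 + 0
gcd = 1, so a unique solution mod 2902 exists.
Back-substitute for the Bézout coefficients:
1 = 4 − 3
1 = −7 + 2·4
1 = 2·32 − 9·7
1 = −9·103 + 29·32
1 = 29·341 − 96·103
1 = −96·444 + 125·341
1 = 125·1229 − 346·444
1 = −346·2902 + 817·1229
So 1229·(817) ≡ 1 (mod 2902), giving 1229⁻¹ ≡ 817.
x ≡ 1229⁻¹·1451 ≡ 817·1451 ≡ 1451 (mod 2902).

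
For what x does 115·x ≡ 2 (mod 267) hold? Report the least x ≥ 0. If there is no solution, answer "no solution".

First find gcd(115, 267):
267 = 2·115 + 37
115 = 3·37 + 4
37 = 9·4 + 1
4 = 4·1 + 0
gcd = 1, so a unique solution mod 267 exists.
Back-substitute for the Bézout coefficients:
1 = 37 − 9·4
1 = −9·115 + 28·37
1 = 28·267 − 65·115
So 115·(-65) ≡ 1 (mod 267), giving 115⁻¹ ≡ 202.
x ≡ 115⁻¹·2 ≡ 202·2 ≡ 137 (mod 267).

137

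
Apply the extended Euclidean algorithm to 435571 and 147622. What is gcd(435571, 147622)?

Repeated division:
435571 = 2·147622 + 140327
147622 = 1·140327 + 7295
140327 = 19·7295 + 1722
7295 = 4·1722 + 407
1722 = 4·407 + 94
407 = 4·94 + 31
94 = 3·31 + 1
31 = 31·1 + 0
gcd(435571, 147622) = 1.
Working backward:
1 = 94 − 3·31
1 = −3·407 + 13·94
1 = 13·1722 − 55·407
1 = −55·7295 + 233·1722
1 = 233·140327 − 4482·7295
1 = −4482·147622 + 4715·140327
1 = 4715·435571 − 13912·147622
So 1 = (4715)·435571 + (-13912)·147622.

1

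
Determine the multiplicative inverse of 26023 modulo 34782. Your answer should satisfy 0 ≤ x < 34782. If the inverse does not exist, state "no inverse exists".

13009

gcd(34782, 26023) by repeated division:
34782 = 1×26023 + 8759
26023 = 2×8759 + 8505
8759 = 1×8505 + 254
8505 = 33×254 + 123
254 = 2×123 + 8
123 = 15×8 + 3
8 = 2×3 + 2
3 = 1×2 + 1
2 = 2×1 + 0
The gcd is 1. Working backward:
1 = 3 − 2
1 = −8 + 3·3
1 = 3·123 − 46·8
1 = −46·254 + 95·123
1 = 95·8505 − 3181·254
1 = −3181·8759 + 3276·8505
1 = 3276·26023 − 9733·8759
1 = −9733·34782 + 13009·26023
So 26023·13009 ≡ 1 (mod 34782).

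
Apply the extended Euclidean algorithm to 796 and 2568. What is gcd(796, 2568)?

4

Apply Euclid's algorithm to 2568 and 796:
2568 = 3·796 + 180
796 = 4·180 + 76
180 = 2·76 + 28
76 = 2·28 + 20
28 = 1·20 + 8
20 = 2·8 + 4
8 = 2·4 + 0
gcd(796, 2568) = 4.
Express as a combination:
4 = 20 − 2·8
4 = −2·28 + 3·20
4 = 3·76 − 8·28
4 = −8·180 + 19·76
4 = 19·796 − 84·180
4 = −84·2568 + 271·796
So 4 = (-84)·2568 + (271)·796.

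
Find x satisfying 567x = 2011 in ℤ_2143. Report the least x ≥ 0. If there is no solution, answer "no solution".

1213

First find gcd(567, 2143):
2143 = 3×567 + 442
567 = 1×442 + 125
442 = 3×125 + 67
125 = 1×67 + 58
67 = 1×58 + 9
58 = 6×9 + 4
9 = 2×4 + 1
4 = 4×1 + 0
gcd = 1, so a unique solution mod 2143 exists.
Back-substitute for the Bézout coefficients:
1 = 9 − 2·4
1 = −2·58 + 13·9
1 = 13·67 − 15·58
1 = −15·125 + 28·67
1 = 28·442 − 99·125
1 = −99·567 + 127·442
1 = 127·2143 − 480·567
So 567·(-480) ≡ 1 (mod 2143), giving 567⁻¹ ≡ 1663.
x ≡ 567⁻¹·2011 ≡ 1663·2011 ≡ 1213 (mod 2143).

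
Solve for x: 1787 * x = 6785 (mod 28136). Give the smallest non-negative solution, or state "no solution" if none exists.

15355

First find gcd(1787, 28136):
28136 = 15·1787 + 1331
1787 = 1·1331 + 456
1331 = 2·456 + 419
456 = 1·419 + 37
419 = 11·37 + 12
37 = 3·12 + 1
12 = 12·1 + 0
gcd = 1, so a unique solution mod 28136 exists.
Back-substitute for the Bézout coefficients:
1 = 37 − 3·12
1 = −3·419 + 34·37
1 = 34·456 − 37·419
1 = −37·1331 + 108·456
1 = 108·1787 − 145·1331
1 = −145·28136 + 2283·1787
So 1787·(2283) ≡ 1 (mod 28136), giving 1787⁻¹ ≡ 2283.
x ≡ 1787⁻¹·6785 ≡ 2283·6785 ≡ 15355 (mod 28136).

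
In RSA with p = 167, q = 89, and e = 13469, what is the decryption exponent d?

φ(n) = (p−1)(q−1) = 166·88 = 14608.
Need d with 13469·d ≡ 1 (mod 14608). Apply the extended Euclidean algorithm:
14608 = 1·13469 + 1139
13469 = 11·1139 + 940
1139 = 1·940 + 199
940 = 4·199 + 144
199 = 1·144 + 55
144 = 2·55 + 34
55 = 1·34 + 21
34 = 1·21 + 13
21 = 1·13 + 8
13 = 1·8 + 5
8 = 1·5 + 3
5 = 1·3 + 2
3 = 1·2 + 1
2 = 2·1 + 0
Back-substitute:
1 = 3 − 2
1 = −5 + 2·3
1 = 2·8 − 3·5
1 = −3·13 + 5·8
1 = 5·21 − 8·13
1 = −8·34 + 13·21
1 = 13·55 − 21·34
1 = −21·144 + 55·55
1 = 55·199 − 76·144
1 = −76·940 + 359·199
1 = 359·1139 − 435·940
1 = −435·13469 + 5144·1139
1 = 5144·14608 − 5579·13469
So 13469·(-5579) ≡ 1 (mod 14608), hence d ≡ -5579 ≡ 9029 (mod 14608).

9029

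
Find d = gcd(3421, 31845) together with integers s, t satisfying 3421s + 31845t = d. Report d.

11

Euclidean algorithm:
31845 = 9×3421 + 1056
3421 = 3×1056 + 253
1056 = 4×253 + 44
253 = 5×44 + 33
44 = 1×33 + 11
33 = 3×11 + 0
gcd(3421, 31845) = 11.
Working backward:
11 = 44 − 33
11 = −253 + 6·44
11 = 6·1056 − 25·253
11 = −25·3421 + 81·1056
11 = 81·31845 − 754·3421
So 11 = (81)·31845 + (-754)·3421.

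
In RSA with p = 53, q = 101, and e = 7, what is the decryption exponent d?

φ(n) = (p−1)(q−1) = 52·100 = 5200.
Need d with 7·d ≡ 1 (mod 5200). Apply the extended Euclidean algorithm:
5200 = 742*7 + 6
7 = 1*6 + 1
6 = 6*1 + 0
Back-substitute:
1 = 7 − 6
1 = −5200 + 743·7
So 7·743 ≡ 1 (mod 5200), hence d = 743.

743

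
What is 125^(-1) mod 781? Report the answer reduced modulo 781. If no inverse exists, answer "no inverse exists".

gcd(781, 125) by repeated division:
781 = 6·125 + 31
125 = 4·31 + 1
31 = 31·1 + 0
Since gcd(125, 781) = 1, back-substitute to write 1 as a combination:
1 = 125 − 4·31
1 = −4·781 + 25·125
So 125·25 ≡ 1 (mod 781).

25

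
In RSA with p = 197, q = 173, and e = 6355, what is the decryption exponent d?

φ(n) = (p−1)(q−1) = 196·172 = 33712.
Need d with 6355·d ≡ 1 (mod 33712). Apply the extended Euclidean algorithm:
33712 = 5·6355 + 1937
6355 = 3·1937 + 544
1937 = 3·544 + 305
544 = 1·305 + 239
305 = 1·239 + 66
239 = 3·66 + 41
66 = 1·41 + 25
41 = 1·25 + 16
25 = 1·16 + 9
16 = 1·9 + 7
9 = 1·7 + 2
7 = 3·2 + 1
2 = 2·1 + 0
Back-substitute:
1 = 7 − 3·2
1 = −3·9 + 4·7
1 = 4·16 − 7·9
1 = −7·25 + 11·16
1 = 11·41 − 18·25
1 = −18·66 + 29·41
1 = 29·239 − 105·66
1 = −105·305 + 134·239
1 = 134·544 − 239·305
1 = −239·1937 + 851·544
1 = 851·6355 − 2792·1937
1 = −2792·33712 + 14811·6355
So 6355·14811 ≡ 1 (mod 33712), hence d = 14811.

14811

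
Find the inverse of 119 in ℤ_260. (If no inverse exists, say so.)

Apply the Euclidean algorithm to 260 and 119:
260 = 2*119 + 22
119 = 5*22 + 9
22 = 2*9 + 4
9 = 2*4 + 1
4 = 4*1 + 0
Since gcd(119, 260) = 1, back-substitute to write 1 as a combination:
1 = 9 − 2·4
1 = −2·22 + 5·9
1 = 5·119 − 27·22
1 = −27·260 + 59·119
So 119·59 ≡ 1 (mod 260).

59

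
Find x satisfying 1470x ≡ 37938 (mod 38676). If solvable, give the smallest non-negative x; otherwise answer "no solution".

2841

First find gcd(1470, 38676):
38676 = 26×1470 + 456
1470 = 3×456 + 102
456 = 4×102 + 48
102 = 2×48 + 6
48 = 8×6 + 0
gcd = 6 and 6 | 37938, so solutions exist. Divide through by 6: 245x ≡ 6323 (mod 6446).
Now find 245⁻¹ mod 6446:
6446 = 26×245 + 76
245 = 3×76 + 17
76 = 4×17 + 8
17 = 2×8 + 1
8 = 8×1 + 0
Back-substitute:
1 = 17 − 2·8
1 = −2·76 + 9·17
1 = 9·245 − 29·76
1 = −29·6446 + 763·245
So 245⁻¹ ≡ 763 (mod 6446).
Then x ≡ 763·6323 ≡ 2841 (mod 6446); the smallest non-negative solution is x = 2841.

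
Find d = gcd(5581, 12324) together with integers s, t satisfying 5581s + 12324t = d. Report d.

1

Repeated division:
12324 = 2×5581 + 1162
5581 = 4×1162 + 933
1162 = 1×933 + 229
933 = 4×229 + 17
229 = 13×17 + 8
17 = 2×8 + 1
8 = 8×1 + 0
gcd(5581, 12324) = 1.
Express as a combination:
1 = 17 − 2·8
1 = −2·229 + 27·17
1 = 27·933 − 110·229
1 = −110·1162 + 137·933
1 = 137·5581 − 658·1162
1 = −658·12324 + 1453·5581
So 1 = (-658)·12324 + (1453)·5581.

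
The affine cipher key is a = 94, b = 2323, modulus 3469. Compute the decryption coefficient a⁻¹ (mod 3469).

775

Extended Euclidean algorithm:
3469 = 36×94 + 85
94 = 1×85 + 9
85 = 9×9 + 4
9 = 2×4 + 1
4 = 4×1 + 0
The gcd is 1. Working backward:
1 = 9 − 2·4
1 = −2·85 + 19·9
1 = 19·94 − 21·85
1 = −21·3469 + 775·94
So 94·775 ≡ 1 (mod 3469).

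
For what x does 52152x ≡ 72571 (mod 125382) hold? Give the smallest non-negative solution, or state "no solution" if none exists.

no solution

gcd(52152, 125382):
125382 = 2·52152 + 21078
52152 = 2·21078 + 9996
21078 = 2·9996 + 1086
9996 = 9·1086 + 222
1086 = 4·222 + 198
222 = 1·198 + 24
198 = 8·24 + 6
24 = 4·6 + 0
gcd = 6, but 6 ∤ 72571, so the congruence has no solution.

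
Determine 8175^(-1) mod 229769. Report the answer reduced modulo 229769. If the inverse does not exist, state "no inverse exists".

222630

Extended Euclidean algorithm:
229769 = 28×8175 + 869
8175 = 9×869 + 354
869 = 2×354 + 161
354 = 2×161 + 32
161 = 5×32 + 1
32 = 32×1 + 0
Since gcd(8175, 229769) = 1, back-substitute to write 1 as a combination:
1 = 161 − 5·32
1 = −5·354 + 11·161
1 = 11·869 − 27·354
1 = −27·8175 + 254·869
1 = 254·229769 − 7139·8175
So 8175·(-7139) ≡ 1 (mod 229769), and -7139 ≡ 222630 (mod 229769).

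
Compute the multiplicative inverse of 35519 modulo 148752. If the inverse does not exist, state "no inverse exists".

33311

gcd(148752, 35519) by repeated division:
148752 = 4*35519 + 6676
35519 = 5*6676 + 2139
6676 = 3*2139 + 259
2139 = 8*259 + 67
259 = 3*67 + 58
67 = 1*58 + 9
58 = 6*9 + 4
9 = 2*4 + 1
4 = 4*1 + 0
The gcd is 1. Working backward:
1 = 9 − 2·4
1 = −2·58 + 13·9
1 = 13·67 − 15·58
1 = −15·259 + 58·67
1 = 58·2139 − 479·259
1 = −479·6676 + 1495·2139
1 = 1495·35519 − 7954·6676
1 = −7954·148752 + 33311·35519
So 35519·33311 ≡ 1 (mod 148752).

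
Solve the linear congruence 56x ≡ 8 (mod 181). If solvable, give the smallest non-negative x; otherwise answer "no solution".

First find gcd(56, 181):
181 = 3×56 + 13
56 = 4×13 + 4
13 = 3×4 + 1
4 = 4×1 + 0
gcd = 1, so a unique solution mod 181 exists.
Back-substitute for the Bézout coefficients:
1 = 13 − 3·4
1 = −3·56 + 13·13
1 = 13·181 − 42·56
So 56·(-42) ≡ 1 (mod 181), giving 56⁻¹ ≡ 139.
x ≡ 56⁻¹·8 ≡ 139·8 ≡ 26 (mod 181).

26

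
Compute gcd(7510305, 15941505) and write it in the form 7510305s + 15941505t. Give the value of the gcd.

Apply Euclid's algorithm to 15941505 and 7510305:
15941505 = 2×7510305 + 920895
7510305 = 8×920895 + 143145
920895 = 6×143145 + 62025
143145 = 2×62025 + 19095
62025 = 3×19095 + 4740
19095 = 4×4740 + 135
4740 = 35×135 + 15
135 = 9×15 + 0
gcd(7510305, 15941505) = 15.
Back-substituting:
15 = 4740 − 35·135
15 = −35·19095 + 141·4740
15 = 141·62025 − 458·19095
15 = −458·143145 + 1057·62025
15 = 1057·920895 − 6800·143145
15 = −6800·7510305 + 55457·920895
15 = 55457·15941505 − 117714·7510305
So 15 = (55457)·15941505 + (-117714)·7510305.

15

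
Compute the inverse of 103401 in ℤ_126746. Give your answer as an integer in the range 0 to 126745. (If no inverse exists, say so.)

64505

Apply the Euclidean algorithm to 126746 and 103401:
126746 = 1*103401 + 23345
103401 = 4*23345 + 10021
23345 = 2*10021 + 3303
10021 = 3*3303 + 112
3303 = 29*112 + 55
112 = 2*55 + 2
55 = 27*2 + 1
2 = 2*1 + 0
The gcd is 1. Working backward:
1 = 55 − 27·2
1 = −27·112 + 55·55
1 = 55·3303 − 1622·112
1 = −1622·10021 + 4921·3303
1 = 4921·23345 − 11464·10021
1 = −11464·103401 + 50777·23345
1 = 50777·126746 − 62241·103401
Hence 103401⁻¹ ≡ -62241 ≡ 64505 (mod 126746).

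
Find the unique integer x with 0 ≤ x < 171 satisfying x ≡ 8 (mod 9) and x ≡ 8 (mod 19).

8

Write x = 8 + 9·k. Then 9·k ≡ 8 − 8 ≡ 0 (mod 19).
Need 9⁻¹ mod 19. Extended Euclid on (19, 9):
19 = 2×9 + 1
9 = 9×1 + 0
Back-substitute:
1 = 19 − 2·9
9⁻¹ ≡ 17 (mod 19), so k ≡ 17·0 ≡ 0 (mod 19).
x = 8 + 9·0 = 8.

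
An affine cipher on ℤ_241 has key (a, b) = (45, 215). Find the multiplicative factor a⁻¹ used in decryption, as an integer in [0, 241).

75

Run Euclid on (241, 45):
241 = 5×45 + 16
45 = 2×16 + 13
16 = 1×13 + 3
13 = 4×3 + 1
3 = 3×1 + 0
gcd = 1, so the inverse exists. Back-substitute:
1 = 13 − 4·3
1 = −4·16 + 5·13
1 = 5·45 − 14·16
1 = −14·241 + 75·45
So 45·75 ≡ 1 (mod 241).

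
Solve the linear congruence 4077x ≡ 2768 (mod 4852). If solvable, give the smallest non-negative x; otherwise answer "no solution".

2244

First find gcd(4077, 4852):
4852 = 1·4077 + 775
4077 = 5·775 + 202
775 = 3·202 + 169
202 = 1·169 + 33
169 = 5·33 + 4
33 = 8·4 + 1
4 = 4·1 + 0
gcd = 1, so a unique solution mod 4852 exists.
Back-substitute for the Bézout coefficients:
1 = 33 − 8·4
1 = −8·169 + 41·33
1 = 41·202 − 49·169
1 = −49·775 + 188·202
1 = 188·4077 − 989·775
1 = −989·4852 + 1177·4077
So 4077·(1177) ≡ 1 (mod 4852), giving 4077⁻¹ ≡ 1177.
x ≡ 4077⁻¹·2768 ≡ 1177·2768 ≡ 2244 (mod 4852).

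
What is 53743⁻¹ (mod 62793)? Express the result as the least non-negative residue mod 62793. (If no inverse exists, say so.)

25027

gcd(62793, 53743) by repeated division:
62793 = 1*53743 + 9050
53743 = 5*9050 + 8493
9050 = 1*8493 + 557
8493 = 15*557 + 138
557 = 4*138 + 5
138 = 27*5 + 3
5 = 1*3 + 2
3 = 1*2 + 1
2 = 2*1 + 0
gcd = 1, so the inverse exists. Back-substitute:
1 = 3 − 2
1 = −5 + 2·3
1 = 2·138 − 55·5
1 = −55·557 + 222·138
1 = 222·8493 − 3385·557
1 = −3385·9050 + 3607·8493
1 = 3607·53743 − 21420·9050
1 = −21420·62793 + 25027·53743
So 53743·25027 ≡ 1 (mod 62793).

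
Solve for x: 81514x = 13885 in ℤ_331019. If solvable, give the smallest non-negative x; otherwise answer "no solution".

275649

First find gcd(81514, 331019):
331019 = 4*81514 + 4963
81514 = 16*4963 + 2106
4963 = 2*2106 + 751
2106 = 2*751 + 604
751 = 1*604 + 147
604 = 4*147 + 16
147 = 9*16 + 3
16 = 5*3 + 1
3 = 3*1 + 0
gcd = 1, so a unique solution mod 331019 exists.
Back-substitute for the Bézout coefficients:
1 = 16 − 5·3
1 = −5·147 + 46·16
1 = 46·604 − 189·147
1 = −189·751 + 235·604
1 = 235·2106 − 659·751
1 = −659·4963 + 1553·2106
1 = 1553·81514 − 25507·4963
1 = −25507·331019 + 103581·81514
So 81514·(103581) ≡ 1 (mod 331019), giving 81514⁻¹ ≡ 103581.
x ≡ 81514⁻¹·13885 ≡ 103581·13885 ≡ 275649 (mod 331019).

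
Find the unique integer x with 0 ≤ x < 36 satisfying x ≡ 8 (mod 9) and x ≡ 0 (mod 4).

Write x = 8 + 9·k. Then 9·k ≡ 0 − 8 ≡ 0 (mod 4).
Need 9⁻¹ mod 4. Extended Euclid on (4, 1):
4 = 4*1 + 0
9⁻¹ ≡ 1 (mod 4), so k ≡ 1·0 ≡ 0 (mod 4).
x = 8 + 9·0 = 8.

8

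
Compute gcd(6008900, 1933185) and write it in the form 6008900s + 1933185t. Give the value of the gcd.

Repeated division:
6008900 = 3×1933185 + 209345
1933185 = 9×209345 + 49080
209345 = 4×49080 + 13025
49080 = 3×13025 + 10005
13025 = 1×10005 + 3020
10005 = 3×3020 + 945
3020 = 3×945 + 185
945 = 5×185 + 20
185 = 9×20 + 5
20 = 4×5 + 0
gcd(6008900, 1933185) = 5.
Back-substituting:
5 = 185 − 9·20
5 = −9·945 + 46·185
5 = 46·3020 − 147·945
5 = −147·10005 + 487·3020
5 = 487·13025 − 634·10005
5 = −634·49080 + 2389·13025
5 = 2389·209345 − 10190·49080
5 = −10190·1933185 + 94099·209345
5 = 94099·6008900 − 292487·1933185
So 5 = (94099)·6008900 + (-292487)·1933185.

5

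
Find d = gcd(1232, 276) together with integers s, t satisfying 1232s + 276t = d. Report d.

Repeated division:
1232 = 4×276 + 128
276 = 2×128 + 20
128 = 6×20 + 8
20 = 2×8 + 4
8 = 2×4 + 0
gcd(1232, 276) = 4.
Back-substituting:
4 = 20 − 2·8
4 = −2·128 + 13·20
4 = 13·276 − 28·128
4 = −28·1232 + 125·276
So 4 = (-28)·1232 + (125)·276.

4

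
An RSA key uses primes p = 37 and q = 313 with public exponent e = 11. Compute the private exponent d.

φ(n) = (p−1)(q−1) = 36·312 = 11232.
Need d with 11·d ≡ 1 (mod 11232). Apply the extended Euclidean algorithm:
11232 = 1021×11 + 1
11 = 11×1 + 0
Back-substitute:
1 = 11232 − 1021·11
So 11·(-1021) ≡ 1 (mod 11232), hence d ≡ -1021 ≡ 10211 (mod 11232).

10211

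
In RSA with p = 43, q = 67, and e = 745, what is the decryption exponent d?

φ(n) = (p−1)(q−1) = 42·66 = 2772.
Need d with 745·d ≡ 1 (mod 2772). Apply the extended Euclidean algorithm:
2772 = 3·745 + 537
745 = 1·537 + 208
537 = 2·208 + 121
208 = 1·121 + 87
121 = 1·87 + 34
87 = 2·34 + 19
34 = 1·19 + 15
19 = 1·15 + 4
15 = 3·4 + 3
4 = 1·3 + 1
3 = 3·1 + 0
Back-substitute:
1 = 4 − 3
1 = −15 + 4·4
1 = 4·19 − 5·15
1 = −5·34 + 9·19
1 = 9·87 − 23·34
1 = −23·121 + 32·87
1 = 32·208 − 55·121
1 = −55·537 + 142·208
1 = 142·745 − 197·537
1 = −197·2772 + 733·745
So 745·733 ≡ 1 (mod 2772), hence d = 733.

733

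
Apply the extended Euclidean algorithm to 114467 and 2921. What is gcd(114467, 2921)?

1

Euclidean algorithm:
114467 = 39*2921 + 548
2921 = 5*548 + 181
548 = 3*181 + 5
181 = 36*5 + 1
5 = 5*1 + 0
gcd(114467, 2921) = 1.
Working backward:
1 = 181 − 36·5
1 = −36·548 + 109·181
1 = 109·2921 − 581·548
1 = −581·114467 + 22768·2921
So 1 = (-581)·114467 + (22768)·2921.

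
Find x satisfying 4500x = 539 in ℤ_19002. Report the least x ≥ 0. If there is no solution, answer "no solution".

no solution

gcd(4500, 19002):
19002 = 4·4500 + 1002
4500 = 4·1002 + 492
1002 = 2·492 + 18
492 = 27·18 + 6
18 = 3·6 + 0
gcd = 6, but 6 ∤ 539, so the congruence has no solution.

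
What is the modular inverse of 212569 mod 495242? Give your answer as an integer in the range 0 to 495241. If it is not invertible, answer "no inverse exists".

gcd(495242, 212569) by repeated division:
495242 = 2×212569 + 70104
212569 = 3×70104 + 2257
70104 = 31×2257 + 137
2257 = 16×137 + 65
137 = 2×65 + 7
65 = 9×7 + 2
7 = 3×2 + 1
2 = 2×1 + 0
gcd = 1, so the inverse exists. Back-substitute:
1 = 7 − 3·2
1 = −3·65 + 28·7
1 = 28·137 − 59·65
1 = −59·2257 + 972·137
1 = 972·70104 − 30191·2257
1 = −30191·212569 + 91545·70104
1 = 91545·495242 − 213281·212569
Thus 212569·(-213281) ≡ 1 (mod 495242); reducing, -213281 mod 495242 = 281961.

281961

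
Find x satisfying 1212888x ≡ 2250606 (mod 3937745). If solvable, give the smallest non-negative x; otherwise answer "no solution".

3846797

First find gcd(1212888, 3937745):
3937745 = 3×1212888 + 299081
1212888 = 4×299081 + 16564
299081 = 18×16564 + 929
16564 = 17×929 + 771
929 = 1×771 + 158
771 = 4×158 + 139
158 = 1×139 + 19
139 = 7×19 + 6
19 = 3×6 + 1
6 = 6×1 + 0
gcd = 1, so a unique solution mod 3937745 exists.
Back-substitute for the Bézout coefficients:
1 = 19 − 3·6
1 = −3·139 + 22·19
1 = 22·158 − 25·139
1 = −25·771 + 122·158
1 = 122·929 − 147·771
1 = −147·16564 + 2621·929
1 = 2621·299081 − 47325·16564
1 = −47325·1212888 + 191921·299081
1 = 191921·3937745 − 623088·1212888
So 1212888·(-623088) ≡ 1 (mod 3937745), giving 1212888⁻¹ ≡ 3314657.
x ≡ 1212888⁻¹·2250606 ≡ 3314657·2250606 ≡ 3846797 (mod 3937745).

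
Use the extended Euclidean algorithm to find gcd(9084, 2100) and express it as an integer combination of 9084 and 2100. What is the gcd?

12

Repeated division:
9084 = 4·2100 + 684
2100 = 3·684 + 48
684 = 14·48 + 12
48 = 4·12 + 0
gcd(9084, 2100) = 12.
Express as a combination:
12 = 684 − 14·48
12 = −14·2100 + 43·684
12 = 43·9084 − 186·2100
So 12 = (43)·9084 + (-186)·2100.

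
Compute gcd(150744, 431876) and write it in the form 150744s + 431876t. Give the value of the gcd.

Repeated division:
431876 = 2·150744 + 130388
150744 = 1·130388 + 20356
130388 = 6·20356 + 8252
20356 = 2·8252 + 3852
8252 = 2·3852 + 548
3852 = 7·548 + 16
548 = 34·16 + 4
16 = 4·4 + 0
gcd(150744, 431876) = 4.
Express as a combination:
4 = 548 − 34·16
4 = −34·3852 + 239·548
4 = 239·8252 − 512·3852
4 = −512·20356 + 1263·8252
4 = 1263·130388 − 8090·20356
4 = −8090·150744 + 9353·130388
4 = 9353·431876 − 26796·150744
So 4 = (9353)·431876 + (-26796)·150744.

4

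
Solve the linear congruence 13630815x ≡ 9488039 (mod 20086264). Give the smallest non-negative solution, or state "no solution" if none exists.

1294609

First find gcd(13630815, 20086264):
20086264 = 1×13630815 + 6455449
13630815 = 2×6455449 + 719917
6455449 = 8×719917 + 696113
719917 = 1×696113 + 23804
696113 = 29×23804 + 5797
23804 = 4×5797 + 616
5797 = 9×616 + 253
616 = 2×253 + 110
253 = 2×110 + 33
110 = 3×33 + 11
33 = 3×11 + 0
gcd = 11 and 11 | 9488039, so solutions exist. Divide through by 11: 1239165x ≡ 862549 (mod 1826024).
Now find 1239165⁻¹ mod 1826024:
1826024 = 1×1239165 + 586859
1239165 = 2×586859 + 65447
586859 = 8×65447 + 63283
65447 = 1×63283 + 2164
63283 = 29×2164 + 527
2164 = 4×527 + 56
527 = 9×56 + 23
56 = 2×23 + 10
23 = 2×10 + 3
10 = 3×3 + 1
3 = 3×1 + 0
Back-substitute:
1 = 10 − 3·3
1 = −3·23 + 7·10
1 = 7·56 − 17·23
1 = −17·527 + 160·56
1 = 160·2164 − 657·527
1 = −657·63283 + 19213·2164
1 = 19213·65447 − 19870·63283
1 = −19870·586859 + 178173·65447
1 = 178173·1239165 − 376216·586859
1 = −376216·1826024 + 554389·1239165
So 1239165⁻¹ ≡ 554389 (mod 1826024).
Then x ≡ 554389·862549 ≡ 1294609 (mod 1826024); the smallest non-negative solution is x = 1294609.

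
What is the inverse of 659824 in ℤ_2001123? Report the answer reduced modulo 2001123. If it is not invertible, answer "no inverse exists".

327559

Run Euclid on (2001123, 659824):
2001123 = 3*659824 + 21651
659824 = 30*21651 + 10294
21651 = 2*10294 + 1063
10294 = 9*1063 + 727
1063 = 1*727 + 336
727 = 2*336 + 55
336 = 6*55 + 6
55 = 9*6 + 1
6 = 6*1 + 0
gcd = 1, so the inverse exists. Back-substitute:
1 = 55 − 9·6
1 = −9·336 + 55·55
1 = 55·727 − 119·336
1 = −119·1063 + 174·727
1 = 174·10294 − 1685·1063
1 = −1685·21651 + 3544·10294
1 = 3544·659824 − 108005·21651
1 = −108005·2001123 + 327559·659824
So 659824·327559 ≡ 1 (mod 2001123).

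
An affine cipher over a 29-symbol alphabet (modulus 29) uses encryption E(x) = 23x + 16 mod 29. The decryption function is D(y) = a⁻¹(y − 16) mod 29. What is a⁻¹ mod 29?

24

Apply the Euclidean algorithm to 29 and 23:
29 = 1·23 + 6
23 = 3·6 + 5
6 = 1·5 + 1
5 = 5·1 + 0
Since gcd(23, 29) = 1, back-substitute to write 1 as a combination:
1 = 6 − 5
1 = −23 + 4·6
1 = 4·29 − 5·23
Hence 23⁻¹ ≡ -5 ≡ 24 (mod 29).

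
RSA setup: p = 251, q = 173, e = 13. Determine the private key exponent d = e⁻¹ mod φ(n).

33077

φ(n) = (p−1)(q−1) = 250·172 = 43000.
Need d with 13·d ≡ 1 (mod 43000). Apply the extended Euclidean algorithm:
43000 = 3307·13 + 9
13 = 1·9 + 4
9 = 2·4 + 1
4 = 4·1 + 0
Back-substitute:
1 = 9 − 2·4
1 = −2·13 + 3·9
1 = 3·43000 − 9923·13
So 13·(-9923) ≡ 1 (mod 43000), hence d ≡ -9923 ≡ 33077 (mod 43000).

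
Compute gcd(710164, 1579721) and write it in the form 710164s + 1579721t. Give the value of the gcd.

Repeated division:
1579721 = 2×710164 + 159393
710164 = 4×159393 + 72592
159393 = 2×72592 + 14209
72592 = 5×14209 + 1547
14209 = 9×1547 + 286
1547 = 5×286 + 117
286 = 2×117 + 52
117 = 2×52 + 13
52 = 4×13 + 0
gcd(710164, 1579721) = 13.
Working backward:
13 = 117 − 2·52
13 = −2·286 + 5·117
13 = 5·1547 − 27·286
13 = −27·14209 + 248·1547
13 = 248·72592 − 1267·14209
13 = −1267·159393 + 2782·72592
13 = 2782·710164 − 12395·159393
13 = −12395·1579721 + 27572·710164
So 13 = (-12395)·1579721 + (27572)·710164.

13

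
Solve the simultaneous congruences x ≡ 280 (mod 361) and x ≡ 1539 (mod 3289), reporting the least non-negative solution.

461999

Write x = 280 + 361·k. Then 361·k ≡ 1539 − 280 ≡ 1259 (mod 3289).
Need 361⁻¹ mod 3289. Extended Euclid on (3289, 361):
3289 = 9*361 + 40
361 = 9*40 + 1
40 = 40*1 + 0
Back-substitute:
1 = 361 − 9·40
1 = −9·3289 + 82·361
361⁻¹ ≡ 82 (mod 3289), so k ≡ 82·1259 ≡ 1279 (mod 3289).
x = 280 + 361·1279 = 461999.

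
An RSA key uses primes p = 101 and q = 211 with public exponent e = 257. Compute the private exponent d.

5393

φ(n) = (p−1)(q−1) = 100·210 = 21000.
Need d with 257·d ≡ 1 (mod 21000). Apply the extended Euclidean algorithm:
21000 = 81·257 + 183
257 = 1·183 + 74
183 = 2·74 + 35
74 = 2·35 + 4
35 = 8·4 + 3
4 = 1·3 + 1
3 = 3·1 + 0
Back-substitute:
1 = 4 − 3
1 = −35 + 9·4
1 = 9·74 − 19·35
1 = −19·183 + 47·74
1 = 47·257 − 66·183
1 = −66·21000 + 5393·257
So 257·5393 ≡ 1 (mod 21000), hence d = 5393.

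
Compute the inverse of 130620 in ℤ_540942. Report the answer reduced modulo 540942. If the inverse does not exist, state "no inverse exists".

Compute gcd(130620, 540942):
540942 = 4*130620 + 18462
130620 = 7*18462 + 1386
18462 = 13*1386 + 444
1386 = 3*444 + 54
444 = 8*54 + 12
54 = 4*12 + 6
12 = 2*6 + 0
Since gcd = 6 > 1, 130620 is not a unit mod 540942.

no inverse exists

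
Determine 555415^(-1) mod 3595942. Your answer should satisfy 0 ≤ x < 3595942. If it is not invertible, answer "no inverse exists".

Euclidean algorithm on 3595942, 555415:
3595942 = 6·555415 + 263452
555415 = 2·263452 + 28511
263452 = 9·28511 + 6853
28511 = 4·6853 + 1099
6853 = 6·1099 + 259
1099 = 4·259 + 63
259 = 4·63 + 7
63 = 9·7 + 0
The gcd is 7, not 1, hence no inverse exists.

no inverse exists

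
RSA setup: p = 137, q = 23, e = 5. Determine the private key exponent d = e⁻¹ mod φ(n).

φ(n) = (p−1)(q−1) = 136·22 = 2992.
Need d with 5·d ≡ 1 (mod 2992). Apply the extended Euclidean algorithm:
2992 = 598×5 + 2
5 = 2×2 + 1
2 = 2×1 + 0
Back-substitute:
1 = 5 − 2·2
1 = −2·2992 + 1197·5
So 5·1197 ≡ 1 (mod 2992), hence d = 1197.

1197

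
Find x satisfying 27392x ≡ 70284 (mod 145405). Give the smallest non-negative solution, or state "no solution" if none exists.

First find gcd(27392, 145405):
145405 = 5×27392 + 8445
27392 = 3×8445 + 2057
8445 = 4×2057 + 217
2057 = 9×217 + 104
217 = 2×104 + 9
104 = 11×9 + 5
9 = 1×5 + 4
5 = 1×4 + 1
4 = 4×1 + 0
gcd = 1, so a unique solution mod 145405 exists.
Back-substitute for the Bézout coefficients:
1 = 5 − 4
1 = −9 + 2·5
1 = 2·104 − 23·9
1 = −23·217 + 48·104
1 = 48·2057 − 455·217
1 = −455·8445 + 1868·2057
1 = 1868·27392 − 6059·8445
1 = −6059·145405 + 32163·27392
So 27392·(32163) ≡ 1 (mod 145405), giving 27392⁻¹ ≡ 32163.
x ≡ 27392⁻¹·70284 ≡ 32163·70284 ≡ 78162 (mod 145405).

78162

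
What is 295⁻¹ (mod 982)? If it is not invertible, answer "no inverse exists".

gcd(982, 295) by repeated division:
982 = 3·295 + 97
295 = 3·97 + 4
97 = 24·4 + 1
4 = 4·1 + 0
Since gcd(295, 982) = 1, back-substitute to write 1 as a combination:
1 = 97 − 24·4
1 = −24·295 + 73·97
1 = 73·982 − 243·295
Thus 295·(-243) ≡ 1 (mod 982); reducing, -243 mod 982 = 739.

739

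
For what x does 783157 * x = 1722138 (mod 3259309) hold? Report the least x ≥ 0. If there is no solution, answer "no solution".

First find gcd(783157, 3259309):
3259309 = 4×783157 + 126681
783157 = 6×126681 + 23071
126681 = 5×23071 + 11326
23071 = 2×11326 + 419
11326 = 27×419 + 13
419 = 32×13 + 3
13 = 4×3 + 1
3 = 3×1 + 0
gcd = 1, so a unique solution mod 3259309 exists.
Back-substitute for the Bézout coefficients:
1 = 13 − 4·3
1 = −4·419 + 129·13
1 = 129·11326 − 3487·419
1 = −3487·23071 + 7103·11326
1 = 7103·126681 − 39002·23071
1 = −39002·783157 + 241115·126681
1 = 241115·3259309 − 1003462·783157
So 783157·(-1003462) ≡ 1 (mod 3259309), giving 783157⁻¹ ≡ 2255847.
x ≡ 783157⁻¹·1722138 ≡ 2255847·1722138 ≡ 1886589 (mod 3259309).

1886589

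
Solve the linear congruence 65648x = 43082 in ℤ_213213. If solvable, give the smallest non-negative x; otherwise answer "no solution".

gcd(65648, 213213):
213213 = 3*65648 + 16269
65648 = 4*16269 + 572
16269 = 28*572 + 253
572 = 2*253 + 66
253 = 3*66 + 55
66 = 1*55 + 11
55 = 5*11 + 0
gcd = 11, but 11 ∤ 43082, so the congruence has no solution.

no solution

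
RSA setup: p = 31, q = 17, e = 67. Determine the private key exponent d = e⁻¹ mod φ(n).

φ(n) = (p−1)(q−1) = 30·16 = 480.
Need d with 67·d ≡ 1 (mod 480). Apply the extended Euclidean algorithm:
480 = 7*67 + 11
67 = 6*11 + 1
11 = 11*1 + 0
Back-substitute:
1 = 67 − 6·11
1 = −6·480 + 43·67
So 67·43 ≡ 1 (mod 480), hence d = 43.

43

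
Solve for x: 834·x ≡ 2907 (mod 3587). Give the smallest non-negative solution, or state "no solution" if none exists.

First find gcd(834, 3587):
3587 = 4×834 + 251
834 = 3×251 + 81
251 = 3×81 + 8
81 = 10×8 + 1
8 = 8×1 + 0
gcd = 1, so a unique solution mod 3587 exists.
Back-substitute for the Bézout coefficients:
1 = 81 − 10·8
1 = −10·251 + 31·81
1 = 31·834 − 103·251
1 = −103·3587 + 443·834
So 834·(443) ≡ 1 (mod 3587), giving 834⁻¹ ≡ 443.
x ≡ 834⁻¹·2907 ≡ 443·2907 ≡ 68 (mod 3587).

68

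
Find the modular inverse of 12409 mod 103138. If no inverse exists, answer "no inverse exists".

73125

gcd(103138, 12409) by repeated division:
103138 = 8*12409 + 3866
12409 = 3*3866 + 811
3866 = 4*811 + 622
811 = 1*622 + 189
622 = 3*189 + 55
189 = 3*55 + 24
55 = 2*24 + 7
24 = 3*7 + 3
7 = 2*3 + 1
3 = 3*1 + 0
gcd = 1, so the inverse exists. Back-substitute:
1 = 7 − 2·3
1 = −2·24 + 7·7
1 = 7·55 − 16·24
1 = −16·189 + 55·55
1 = 55·622 − 181·189
1 = −181·811 + 236·622
1 = 236·3866 − 1125·811
1 = −1125·12409 + 3611·3866
1 = 3611·103138 − 30013·12409
So 12409·(-30013) ≡ 1 (mod 103138), and -30013 ≡ 73125 (mod 103138).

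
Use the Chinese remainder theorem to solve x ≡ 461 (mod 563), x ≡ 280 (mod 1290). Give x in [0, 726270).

41560

Write x = 461 + 563·k. Then 563·k ≡ 280 − 461 ≡ 1109 (mod 1290).
Need 563⁻¹ mod 1290. Extended Euclid on (1290, 563):
1290 = 2·563 + 164
563 = 3·164 + 71
164 = 2·71 + 22
71 = 3·22 + 5
22 = 4·5 + 2
5 = 2·2 + 1
2 = 2·1 + 0
Back-substitute:
1 = 5 − 2·2
1 = −2·22 + 9·5
1 = 9·71 − 29·22
1 = −29·164 + 67·71
1 = 67·563 − 230·164
1 = −230·1290 + 527·563
563⁻¹ ≡ 527 (mod 1290), so k ≡ 527·1109 ≡ 73 (mod 1290).
x = 461 + 563·73 = 41560.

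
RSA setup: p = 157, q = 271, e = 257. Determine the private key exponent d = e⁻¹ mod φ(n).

16553

φ(n) = (p−1)(q−1) = 156·270 = 42120.
Need d with 257·d ≡ 1 (mod 42120). Apply the extended Euclidean algorithm:
42120 = 163*257 + 229
257 = 1*229 + 28
229 = 8*28 + 5
28 = 5*5 + 3
5 = 1*3 + 2
3 = 1*2 + 1
2 = 2*1 + 0
Back-substitute:
1 = 3 − 2
1 = −5 + 2·3
1 = 2·28 − 11·5
1 = −11·229 + 90·28
1 = 90·257 − 101·229
1 = −101·42120 + 16553·257
So 257·16553 ≡ 1 (mod 42120), hence d = 16553.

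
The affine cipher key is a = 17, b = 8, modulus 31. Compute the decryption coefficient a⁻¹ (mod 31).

11

Apply the Euclidean algorithm to 31 and 17:
31 = 1·17 + 14
17 = 1·14 + 3
14 = 4·3 + 2
3 = 1·2 + 1
2 = 2·1 + 0
gcd = 1, so the inverse exists. Back-substitute:
1 = 3 − 2
1 = −14 + 5·3
1 = 5·17 − 6·14
1 = −6·31 + 11·17
So 17·11 ≡ 1 (mod 31).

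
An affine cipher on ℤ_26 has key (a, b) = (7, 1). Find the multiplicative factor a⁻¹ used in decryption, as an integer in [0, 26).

gcd(26, 7) by repeated division:
26 = 3×7 + 5
7 = 1×5 + 2
5 = 2×2 + 1
2 = 2×1 + 0
gcd = 1, so the inverse exists. Back-substitute:
1 = 5 − 2·2
1 = −2·7 + 3·5
1 = 3·26 − 11·7
So 7·(-11) ≡ 1 (mod 26), and -11 ≡ 15 (mod 26).

15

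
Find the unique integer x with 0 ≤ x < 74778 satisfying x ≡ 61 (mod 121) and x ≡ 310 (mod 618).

28738

Write x = 61 + 121·k. Then 121·k ≡ 310 − 61 ≡ 249 (mod 618).
Need 121⁻¹ mod 618. Extended Euclid on (618, 121):
618 = 5·121 + 13
121 = 9·13 + 4
13 = 3·4 + 1
4 = 4·1 + 0
Back-substitute:
1 = 13 − 3·4
1 = −3·121 + 28·13
1 = 28·618 − 143·121
121⁻¹ ≡ 475 (mod 618), so k ≡ 475·249 ≡ 237 (mod 618).
x = 61 + 121·237 = 28738.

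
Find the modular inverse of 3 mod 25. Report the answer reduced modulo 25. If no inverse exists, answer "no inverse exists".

Extended Euclidean algorithm:
25 = 8*3 + 1
3 = 3*1 + 0
gcd = 1, so the inverse exists. Back-substitute:
1 = 25 − 8·3
So 3·(-8) ≡ 1 (mod 25), and -8 ≡ 17 (mod 25).

17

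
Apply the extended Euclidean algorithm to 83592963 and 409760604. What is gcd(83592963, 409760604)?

Apply Euclid's algorithm to 409760604 and 83592963:
409760604 = 4*83592963 + 75388752
83592963 = 1*75388752 + 8204211
75388752 = 9*8204211 + 1550853
8204211 = 5*1550853 + 449946
1550853 = 3*449946 + 201015
449946 = 2*201015 + 47916
201015 = 4*47916 + 9351
47916 = 5*9351 + 1161
9351 = 8*1161 + 63
1161 = 18*63 + 27
63 = 2*27 + 9
27 = 3*9 + 0
gcd(83592963, 409760604) = 9.
Back-substituting:
9 = 63 − 2·27
9 = −2·1161 + 37·63
9 = 37·9351 − 298·1161
9 = −298·47916 + 1527·9351
9 = 1527·201015 − 6406·47916
9 = −6406·449946 + 14339·201015
9 = 14339·1550853 − 49423·449946
9 = −49423·8204211 + 261454·1550853
9 = 261454·75388752 − 2402509·8204211
9 = −2402509·83592963 + 2663963·75388752
9 = 2663963·409760604 − 13058361·83592963
So 9 = (2663963)·409760604 + (-13058361)·83592963.

9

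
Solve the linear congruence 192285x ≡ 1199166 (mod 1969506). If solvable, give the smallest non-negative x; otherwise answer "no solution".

gcd(192285, 1969506):
1969506 = 10×192285 + 46656
192285 = 4×46656 + 5661
46656 = 8×5661 + 1368
5661 = 4×1368 + 189
1368 = 7×189 + 45
189 = 4×45 + 9
45 = 5×9 + 0
gcd = 9, but 9 ∤ 1199166, so the congruence has no solution.

no solution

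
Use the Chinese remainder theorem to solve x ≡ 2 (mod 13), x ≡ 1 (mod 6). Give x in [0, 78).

67

Write x = 2 + 13·k. Then 13·k ≡ 1 − 2 ≡ 5 (mod 6).
Need 13⁻¹ mod 6. Extended Euclid on (6, 1):
6 = 6*1 + 0
13⁻¹ ≡ 1 (mod 6), so k ≡ 1·5 ≡ 5 (mod 6).
x = 2 + 13·5 = 67.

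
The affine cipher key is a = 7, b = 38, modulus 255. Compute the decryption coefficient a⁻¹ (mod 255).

73

Run Euclid on (255, 7):
255 = 36·7 + 3
7 = 2·3 + 1
3 = 3·1 + 0
Since gcd(7, 255) = 1, back-substitute to write 1 as a combination:
1 = 7 − 2·3
1 = −2·255 + 73·7
So 7·73 ≡ 1 (mod 255).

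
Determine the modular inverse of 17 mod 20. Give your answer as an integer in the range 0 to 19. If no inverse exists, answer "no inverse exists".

13

gcd(20, 17) by repeated division:
20 = 1·17 + 3
17 = 5·3 + 2
3 = 1·2 + 1
2 = 2·1 + 0
The gcd is 1. Working backward:
1 = 3 − 2
1 = −17 + 6·3
1 = 6·20 − 7·17
Thus 17·(-7) ≡ 1 (mod 20); reducing, -7 mod 20 = 13.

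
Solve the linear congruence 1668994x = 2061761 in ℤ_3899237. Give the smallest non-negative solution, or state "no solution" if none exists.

First find gcd(1668994, 3899237):
3899237 = 2×1668994 + 561249
1668994 = 2×561249 + 546496
561249 = 1×546496 + 14753
546496 = 37×14753 + 635
14753 = 23×635 + 148
635 = 4×148 + 43
148 = 3×43 + 19
43 = 2×19 + 5
19 = 3×5 + 4
5 = 1×4 + 1
4 = 4×1 + 0
gcd = 1, so a unique solution mod 3899237 exists.
Back-substitute for the Bézout coefficients:
1 = 5 − 4
1 = −19 + 4·5
1 = 4·43 − 9·19
1 = −9·148 + 31·43
1 = 31·635 − 133·148
1 = −133·14753 + 3090·635
1 = 3090·546496 − 114463·14753
1 = −114463·561249 + 117553·546496
1 = 117553·1668994 − 349569·561249
1 = −349569·3899237 + 816691·1668994
So 1668994·(816691) ≡ 1 (mod 3899237), giving 1668994⁻¹ ≡ 816691.
x ≡ 1668994⁻¹·2061761 ≡ 816691·2061761 ≡ 2441430 (mod 3899237).

2441430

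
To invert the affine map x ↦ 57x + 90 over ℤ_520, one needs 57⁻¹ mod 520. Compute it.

gcd(520, 57) by repeated division:
520 = 9*57 + 7
57 = 8*7 + 1
7 = 7*1 + 0
gcd = 1, so the inverse exists. Back-substitute:
1 = 57 − 8·7
1 = −8·520 + 73·57
So 57·73 ≡ 1 (mod 520).

73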